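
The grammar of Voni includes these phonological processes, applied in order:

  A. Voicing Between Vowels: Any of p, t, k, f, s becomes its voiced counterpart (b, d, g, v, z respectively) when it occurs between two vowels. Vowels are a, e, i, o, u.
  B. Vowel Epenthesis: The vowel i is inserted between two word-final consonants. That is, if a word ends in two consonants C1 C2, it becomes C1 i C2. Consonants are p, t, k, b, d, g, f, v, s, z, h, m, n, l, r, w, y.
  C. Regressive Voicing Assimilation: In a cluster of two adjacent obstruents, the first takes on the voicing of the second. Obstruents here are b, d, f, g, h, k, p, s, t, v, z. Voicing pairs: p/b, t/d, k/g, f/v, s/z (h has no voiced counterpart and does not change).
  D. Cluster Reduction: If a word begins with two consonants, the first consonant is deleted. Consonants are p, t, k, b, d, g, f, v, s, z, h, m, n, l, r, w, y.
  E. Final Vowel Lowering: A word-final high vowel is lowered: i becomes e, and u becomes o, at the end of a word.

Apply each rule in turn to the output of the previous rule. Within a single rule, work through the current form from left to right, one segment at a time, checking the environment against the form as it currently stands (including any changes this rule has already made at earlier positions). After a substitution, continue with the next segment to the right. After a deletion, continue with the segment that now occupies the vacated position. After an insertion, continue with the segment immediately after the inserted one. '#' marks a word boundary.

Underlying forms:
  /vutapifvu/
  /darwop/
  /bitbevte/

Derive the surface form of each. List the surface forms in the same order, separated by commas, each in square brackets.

/vutapifvu/:
  A Voicing Between Vowels: [vutapifvu] → [vudabifvu]
  B Vowel Epenthesis: no change — [vudabifvu]
  C Regressive Voicing Assimilation: [vudabifvu] → [vudabivvu]
  D Cluster Reduction: no change — [vudabivvu]
  E Final Vowel Lowering: [vudabivvu] → [vudabivvo]
/darwop/:
  A Voicing Between Vowels: no change — [darwop]
  B Vowel Epenthesis: no change — [darwop]
  C Regressive Voicing Assimilation: no change — [darwop]
  D Cluster Reduction: no change — [darwop]
  E Final Vowel Lowering: no change — [darwop]
/bitbevte/:
  A Voicing Between Vowels: no change — [bitbevte]
  B Vowel Epenthesis: no change — [bitbevte]
  C Regressive Voicing Assimilation: [bitbevte] → [bidbefte]
  D Cluster Reduction: no change — [bidbefte]
  E Final Vowel Lowering: no change — [bidbefte]

[vudabivvo], [darwop], [bidbefte]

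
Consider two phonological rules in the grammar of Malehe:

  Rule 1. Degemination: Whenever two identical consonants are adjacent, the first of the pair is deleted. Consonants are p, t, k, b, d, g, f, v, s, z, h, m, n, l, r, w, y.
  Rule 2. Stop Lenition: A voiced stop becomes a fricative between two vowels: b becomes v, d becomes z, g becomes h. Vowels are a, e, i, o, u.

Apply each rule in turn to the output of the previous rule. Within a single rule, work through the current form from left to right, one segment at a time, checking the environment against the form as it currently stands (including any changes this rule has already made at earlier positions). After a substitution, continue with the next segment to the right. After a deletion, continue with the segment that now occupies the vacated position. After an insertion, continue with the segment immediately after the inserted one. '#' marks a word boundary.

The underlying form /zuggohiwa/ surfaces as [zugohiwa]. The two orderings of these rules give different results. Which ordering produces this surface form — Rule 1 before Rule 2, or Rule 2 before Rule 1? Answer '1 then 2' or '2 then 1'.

2 then 1

Order 1 then 2:
  1 Degemination: [zuggohiwa] → [zugohiwa]
  2 Stop Lenition: [zugohiwa] → [zuhohiwa]
  result: [zuhohiwa]
Order 2 then 1:
  2 Stop Lenition: no change — [zuggohiwa]
  1 Degemination: [zuggohiwa] → [zugohiwa]
  result: [zugohiwa]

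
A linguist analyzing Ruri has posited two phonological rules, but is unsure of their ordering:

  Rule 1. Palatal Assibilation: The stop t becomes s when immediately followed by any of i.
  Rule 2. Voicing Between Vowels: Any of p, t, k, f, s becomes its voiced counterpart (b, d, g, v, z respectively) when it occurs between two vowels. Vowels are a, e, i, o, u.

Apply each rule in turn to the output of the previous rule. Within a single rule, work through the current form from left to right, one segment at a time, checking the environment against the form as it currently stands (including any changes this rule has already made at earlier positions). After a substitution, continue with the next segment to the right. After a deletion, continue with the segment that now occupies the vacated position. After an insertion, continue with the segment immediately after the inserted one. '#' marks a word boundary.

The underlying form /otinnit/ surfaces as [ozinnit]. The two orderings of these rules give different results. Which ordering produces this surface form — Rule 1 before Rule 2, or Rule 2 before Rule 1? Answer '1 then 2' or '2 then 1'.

1 then 2

Order 1 then 2:
  1 Palatal Assibilation: [otinnit] → [osinnit]
  2 Voicing Between Vowels: [osinnit] → [ozinnit]
  result: [ozinnit]
Order 2 then 1:
  2 Voicing Between Vowels: [otinnit] → [odinnit]
  1 Palatal Assibilation: no change — [odinnit]
  result: [odinnit]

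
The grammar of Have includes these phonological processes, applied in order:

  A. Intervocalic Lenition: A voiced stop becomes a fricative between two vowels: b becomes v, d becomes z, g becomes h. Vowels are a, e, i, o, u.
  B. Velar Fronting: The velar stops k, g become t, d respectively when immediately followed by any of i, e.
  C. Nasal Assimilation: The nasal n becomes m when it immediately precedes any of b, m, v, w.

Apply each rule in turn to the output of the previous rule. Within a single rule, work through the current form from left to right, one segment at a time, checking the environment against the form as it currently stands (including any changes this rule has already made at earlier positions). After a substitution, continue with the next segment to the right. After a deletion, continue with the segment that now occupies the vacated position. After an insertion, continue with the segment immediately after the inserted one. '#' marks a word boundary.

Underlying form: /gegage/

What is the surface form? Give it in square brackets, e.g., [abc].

A Intervocalic Lenition: [gegage] → [gehahe]
B Velar Fronting: [gehahe] → [dehahe]
C Nasal Assimilation: no change — [dehahe]

[dehahe]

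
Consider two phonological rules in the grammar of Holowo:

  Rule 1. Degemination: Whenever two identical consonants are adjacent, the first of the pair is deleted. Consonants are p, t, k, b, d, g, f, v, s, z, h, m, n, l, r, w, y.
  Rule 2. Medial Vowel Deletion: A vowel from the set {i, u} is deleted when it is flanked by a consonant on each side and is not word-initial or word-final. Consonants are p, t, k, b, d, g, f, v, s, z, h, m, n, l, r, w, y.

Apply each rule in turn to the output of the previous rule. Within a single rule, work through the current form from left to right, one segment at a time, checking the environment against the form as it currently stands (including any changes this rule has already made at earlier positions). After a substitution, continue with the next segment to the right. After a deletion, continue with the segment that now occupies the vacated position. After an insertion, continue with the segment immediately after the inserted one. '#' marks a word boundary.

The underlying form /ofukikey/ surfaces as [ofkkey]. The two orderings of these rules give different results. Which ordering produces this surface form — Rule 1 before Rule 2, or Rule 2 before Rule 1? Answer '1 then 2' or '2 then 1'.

1 then 2

Order 1 then 2:
  1 Degemination: no change — [ofukikey]
  2 Medial Vowel Deletion: [ofukikey] → [ofkkey]
  result: [ofkkey]
Order 2 then 1:
  2 Medial Vowel Deletion: [ofukikey] → [ofkkey]
  1 Degemination: [ofkkey] → [ofkey]
  result: [ofkey]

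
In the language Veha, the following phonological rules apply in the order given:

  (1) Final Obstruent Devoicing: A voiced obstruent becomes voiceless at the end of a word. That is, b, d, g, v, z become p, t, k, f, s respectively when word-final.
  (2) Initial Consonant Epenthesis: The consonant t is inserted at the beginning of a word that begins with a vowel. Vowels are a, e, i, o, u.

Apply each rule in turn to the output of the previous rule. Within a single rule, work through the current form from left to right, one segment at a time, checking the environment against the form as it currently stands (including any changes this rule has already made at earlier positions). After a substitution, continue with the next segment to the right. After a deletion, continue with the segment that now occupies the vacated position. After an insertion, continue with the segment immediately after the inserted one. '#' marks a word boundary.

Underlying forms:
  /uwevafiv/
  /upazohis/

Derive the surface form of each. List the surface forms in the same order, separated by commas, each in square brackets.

/uwevafiv/:
  (1) Final Obstruent Devoicing: [uwevafiv] → [uwevafif]
  (2) Initial Consonant Epenthesis: [uwevafif] → [tuwevafif]
/upazohis/:
  (1) Final Obstruent Devoicing: no change — [upazohis]
  (2) Initial Consonant Epenthesis: [upazohis] → [tupazohis]

[tuwevafif], [tupazohis]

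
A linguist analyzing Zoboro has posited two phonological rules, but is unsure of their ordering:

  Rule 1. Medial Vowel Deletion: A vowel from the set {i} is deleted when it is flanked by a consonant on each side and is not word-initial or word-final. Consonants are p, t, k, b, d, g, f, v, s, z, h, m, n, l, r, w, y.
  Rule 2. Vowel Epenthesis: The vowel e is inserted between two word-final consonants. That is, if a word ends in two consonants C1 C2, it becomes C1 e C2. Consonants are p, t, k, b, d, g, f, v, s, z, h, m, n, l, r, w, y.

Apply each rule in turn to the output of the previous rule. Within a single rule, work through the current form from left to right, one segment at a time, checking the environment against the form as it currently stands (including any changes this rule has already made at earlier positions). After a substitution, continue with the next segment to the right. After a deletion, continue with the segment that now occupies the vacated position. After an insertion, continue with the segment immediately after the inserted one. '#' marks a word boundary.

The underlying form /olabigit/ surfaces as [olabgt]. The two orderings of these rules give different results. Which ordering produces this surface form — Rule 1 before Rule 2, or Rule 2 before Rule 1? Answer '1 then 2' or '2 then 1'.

Order 1 then 2:
  1 Medial Vowel Deletion: [olabigit] → [olabgt]
  2 Vowel Epenthesis: [olabgt] → [olabget]
  result: [olabget]
Order 2 then 1:
  2 Vowel Epenthesis: no change — [olabigit]
  1 Medial Vowel Deletion: [olabigit] → [olabgt]
  result: [olabgt]

2 then 1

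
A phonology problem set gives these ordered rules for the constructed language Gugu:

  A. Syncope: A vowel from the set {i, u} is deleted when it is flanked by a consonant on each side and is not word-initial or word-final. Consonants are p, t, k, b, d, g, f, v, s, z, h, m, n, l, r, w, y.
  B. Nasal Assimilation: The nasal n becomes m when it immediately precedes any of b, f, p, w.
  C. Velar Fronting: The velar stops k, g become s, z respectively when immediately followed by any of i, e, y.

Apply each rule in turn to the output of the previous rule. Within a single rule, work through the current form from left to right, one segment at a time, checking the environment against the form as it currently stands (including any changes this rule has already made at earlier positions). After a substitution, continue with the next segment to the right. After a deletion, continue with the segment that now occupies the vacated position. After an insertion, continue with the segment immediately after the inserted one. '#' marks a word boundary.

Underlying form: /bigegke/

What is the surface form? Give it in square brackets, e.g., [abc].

[bzegse]

A Syncope: [bigegke] → [bgegke]
B Nasal Assimilation: no change — [bgegke]
C Velar Fronting: [bgegke] → [bzegse]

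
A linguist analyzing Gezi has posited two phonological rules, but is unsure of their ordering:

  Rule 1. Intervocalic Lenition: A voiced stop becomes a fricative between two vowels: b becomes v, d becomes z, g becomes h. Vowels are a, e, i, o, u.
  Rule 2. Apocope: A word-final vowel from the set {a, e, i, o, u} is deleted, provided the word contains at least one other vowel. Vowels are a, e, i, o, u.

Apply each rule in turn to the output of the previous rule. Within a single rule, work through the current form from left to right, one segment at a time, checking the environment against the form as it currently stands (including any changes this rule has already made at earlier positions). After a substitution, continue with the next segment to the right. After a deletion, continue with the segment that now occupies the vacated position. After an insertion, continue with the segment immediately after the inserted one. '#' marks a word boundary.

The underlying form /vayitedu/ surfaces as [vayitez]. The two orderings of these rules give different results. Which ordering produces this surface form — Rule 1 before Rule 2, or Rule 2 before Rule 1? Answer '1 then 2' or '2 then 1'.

1 then 2

Order 1 then 2:
  1 Intervocalic Lenition: [vayitedu] → [vayitezu]
  2 Apocope: [vayitezu] → [vayitez]
  result: [vayitez]
Order 2 then 1:
  2 Apocope: [vayitedu] → [vayited]
  1 Intervocalic Lenition: no change — [vayited]
  result: [vayited]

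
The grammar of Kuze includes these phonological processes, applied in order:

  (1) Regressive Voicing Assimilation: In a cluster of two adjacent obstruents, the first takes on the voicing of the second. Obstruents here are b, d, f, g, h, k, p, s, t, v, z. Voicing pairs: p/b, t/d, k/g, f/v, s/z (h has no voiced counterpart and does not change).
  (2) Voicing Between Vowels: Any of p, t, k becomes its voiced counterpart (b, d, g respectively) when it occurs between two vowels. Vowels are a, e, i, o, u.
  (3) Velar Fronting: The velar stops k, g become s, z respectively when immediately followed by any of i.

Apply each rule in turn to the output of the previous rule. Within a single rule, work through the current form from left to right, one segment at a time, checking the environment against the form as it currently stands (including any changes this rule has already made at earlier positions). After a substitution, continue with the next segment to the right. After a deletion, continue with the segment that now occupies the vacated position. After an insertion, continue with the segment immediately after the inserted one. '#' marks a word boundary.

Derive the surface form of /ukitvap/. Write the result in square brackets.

[uzidvap]

(1) Regressive Voicing Assimilation: [ukitvap] → [ukidvap]
(2) Voicing Between Vowels: [ukidvap] → [ugidvap]
(3) Velar Fronting: [ugidvap] → [uzidvap]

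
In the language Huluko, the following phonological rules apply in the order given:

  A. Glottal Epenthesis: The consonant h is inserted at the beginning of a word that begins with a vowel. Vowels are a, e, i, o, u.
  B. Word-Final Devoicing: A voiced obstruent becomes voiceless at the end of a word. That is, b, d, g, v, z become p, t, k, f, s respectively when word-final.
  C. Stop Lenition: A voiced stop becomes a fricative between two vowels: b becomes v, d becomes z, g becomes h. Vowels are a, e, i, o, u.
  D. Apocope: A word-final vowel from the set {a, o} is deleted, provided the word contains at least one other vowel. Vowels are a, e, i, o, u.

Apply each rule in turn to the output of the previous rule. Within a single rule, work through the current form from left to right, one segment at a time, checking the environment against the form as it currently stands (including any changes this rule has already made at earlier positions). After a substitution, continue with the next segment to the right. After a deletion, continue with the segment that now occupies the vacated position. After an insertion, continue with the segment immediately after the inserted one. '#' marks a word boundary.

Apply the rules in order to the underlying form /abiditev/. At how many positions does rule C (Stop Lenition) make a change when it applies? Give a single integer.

A Glottal Epenthesis: [abiditev] → [habiditev]
B Word-Final Devoicing: [habiditev] → [habiditef]
C Stop Lenition: [habiditef] → [havizitef]
D Apocope: no change — [havizitef]
Rule C changed 2 position(s).

2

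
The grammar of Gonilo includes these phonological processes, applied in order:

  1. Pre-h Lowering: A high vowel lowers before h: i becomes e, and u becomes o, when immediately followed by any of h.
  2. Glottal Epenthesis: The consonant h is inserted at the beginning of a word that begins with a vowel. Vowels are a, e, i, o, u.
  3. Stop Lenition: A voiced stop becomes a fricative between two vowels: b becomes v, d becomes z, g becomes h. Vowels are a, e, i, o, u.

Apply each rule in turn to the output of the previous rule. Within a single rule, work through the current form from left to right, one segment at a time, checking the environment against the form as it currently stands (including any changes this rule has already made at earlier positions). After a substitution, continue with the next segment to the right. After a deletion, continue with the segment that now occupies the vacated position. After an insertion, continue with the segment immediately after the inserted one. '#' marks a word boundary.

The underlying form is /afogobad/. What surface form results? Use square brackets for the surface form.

[hafohovad]

1 Pre-h Lowering: no change — [afogobad]
2 Glottal Epenthesis: [afogobad] → [hafogobad]
3 Stop Lenition: [hafogobad] → [hafohovad]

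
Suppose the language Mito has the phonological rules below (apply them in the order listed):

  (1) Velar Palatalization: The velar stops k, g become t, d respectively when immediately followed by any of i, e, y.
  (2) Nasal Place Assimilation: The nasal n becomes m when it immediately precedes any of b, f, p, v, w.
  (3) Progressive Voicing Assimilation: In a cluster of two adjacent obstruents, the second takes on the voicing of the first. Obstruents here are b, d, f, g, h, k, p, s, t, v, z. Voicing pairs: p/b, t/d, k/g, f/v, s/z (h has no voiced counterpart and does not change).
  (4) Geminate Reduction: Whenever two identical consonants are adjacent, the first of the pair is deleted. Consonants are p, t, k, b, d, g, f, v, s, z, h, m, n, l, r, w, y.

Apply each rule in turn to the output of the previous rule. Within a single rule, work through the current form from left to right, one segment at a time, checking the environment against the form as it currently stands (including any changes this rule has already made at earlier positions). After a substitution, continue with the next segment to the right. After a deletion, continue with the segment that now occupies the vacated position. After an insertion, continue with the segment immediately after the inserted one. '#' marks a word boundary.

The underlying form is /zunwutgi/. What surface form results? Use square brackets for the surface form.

(1) Velar Palatalization: [zunwutgi] → [zunwutdi]
(2) Nasal Place Assimilation: [zunwutdi] → [zumwutdi]
(3) Progressive Voicing Assimilation: [zumwutdi] → [zumwutti]
(4) Geminate Reduction: [zumwutti] → [zumwuti]

[zumwuti]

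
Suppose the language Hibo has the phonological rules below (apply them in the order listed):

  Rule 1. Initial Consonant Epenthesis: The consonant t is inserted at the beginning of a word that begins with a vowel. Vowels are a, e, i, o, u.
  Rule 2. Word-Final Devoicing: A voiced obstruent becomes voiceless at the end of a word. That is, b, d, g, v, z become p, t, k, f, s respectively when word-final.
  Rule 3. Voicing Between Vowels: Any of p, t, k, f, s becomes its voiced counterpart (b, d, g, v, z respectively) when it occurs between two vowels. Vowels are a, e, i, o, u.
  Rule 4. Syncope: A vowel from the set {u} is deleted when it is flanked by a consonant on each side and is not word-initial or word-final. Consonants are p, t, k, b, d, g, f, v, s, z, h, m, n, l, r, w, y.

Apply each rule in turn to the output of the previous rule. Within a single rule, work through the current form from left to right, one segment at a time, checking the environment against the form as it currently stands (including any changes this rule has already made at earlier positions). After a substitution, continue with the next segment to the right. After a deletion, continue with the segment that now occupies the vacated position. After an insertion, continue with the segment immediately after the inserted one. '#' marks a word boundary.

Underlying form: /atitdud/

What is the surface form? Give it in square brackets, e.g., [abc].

[taditdt]

Rule 1 Initial Consonant Epenthesis: [atitdud] → [tatitdud]
Rule 2 Word-Final Devoicing: [tatitdud] → [tatitdut]
Rule 3 Voicing Between Vowels: [tatitdut] → [taditdut]
Rule 4 Syncope: [taditdut] → [taditdt]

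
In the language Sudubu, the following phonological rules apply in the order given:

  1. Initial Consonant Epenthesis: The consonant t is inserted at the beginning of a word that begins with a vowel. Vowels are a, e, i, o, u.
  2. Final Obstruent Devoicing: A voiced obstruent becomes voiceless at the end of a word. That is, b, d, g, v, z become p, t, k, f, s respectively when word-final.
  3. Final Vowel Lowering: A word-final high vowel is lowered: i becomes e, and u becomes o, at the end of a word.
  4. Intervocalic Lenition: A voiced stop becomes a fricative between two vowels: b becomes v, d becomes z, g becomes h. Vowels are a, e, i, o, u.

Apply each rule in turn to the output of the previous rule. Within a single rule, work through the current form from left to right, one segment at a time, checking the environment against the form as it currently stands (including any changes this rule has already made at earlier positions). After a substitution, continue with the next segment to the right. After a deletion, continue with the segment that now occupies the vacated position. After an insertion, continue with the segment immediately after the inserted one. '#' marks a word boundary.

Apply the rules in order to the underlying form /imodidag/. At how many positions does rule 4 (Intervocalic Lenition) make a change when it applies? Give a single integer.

1 Initial Consonant Epenthesis: [imodidag] → [timodidag]
2 Final Obstruent Devoicing: [timodidag] → [timodidak]
3 Final Vowel Lowering: no change — [timodidak]
4 Intervocalic Lenition: [timodidak] → [timozizak]
Rule 4 changed 2 position(s).

2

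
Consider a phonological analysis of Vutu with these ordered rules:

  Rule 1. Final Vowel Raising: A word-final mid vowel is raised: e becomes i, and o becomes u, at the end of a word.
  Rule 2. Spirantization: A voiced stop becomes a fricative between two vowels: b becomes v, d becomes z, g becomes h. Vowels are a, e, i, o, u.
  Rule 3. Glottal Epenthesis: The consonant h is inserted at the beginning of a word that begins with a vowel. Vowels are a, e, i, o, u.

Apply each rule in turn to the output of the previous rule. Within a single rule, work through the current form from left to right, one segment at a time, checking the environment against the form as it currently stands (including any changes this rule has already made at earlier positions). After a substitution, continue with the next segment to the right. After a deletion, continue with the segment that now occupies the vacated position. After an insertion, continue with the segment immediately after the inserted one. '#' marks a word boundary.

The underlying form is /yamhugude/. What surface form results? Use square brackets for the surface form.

[yamhuhuzi]

Rule 1 Final Vowel Raising: [yamhugude] → [yamhugudi]
Rule 2 Spirantization: [yamhugudi] → [yamhuhuzi]
Rule 3 Glottal Epenthesis: no change — [yamhuhuzi]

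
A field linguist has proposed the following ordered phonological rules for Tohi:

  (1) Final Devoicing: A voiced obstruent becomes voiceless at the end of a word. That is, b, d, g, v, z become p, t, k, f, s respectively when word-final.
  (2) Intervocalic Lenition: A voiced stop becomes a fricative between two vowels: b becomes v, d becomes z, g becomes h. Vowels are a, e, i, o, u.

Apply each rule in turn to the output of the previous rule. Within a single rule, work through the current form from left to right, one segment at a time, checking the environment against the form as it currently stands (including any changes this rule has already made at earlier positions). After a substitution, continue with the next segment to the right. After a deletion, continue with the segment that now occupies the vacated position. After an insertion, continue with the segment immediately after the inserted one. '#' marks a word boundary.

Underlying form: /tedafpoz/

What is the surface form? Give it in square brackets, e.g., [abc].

[tezafpos]

(1) Final Devoicing: [tedafpoz] → [tedafpos]
(2) Intervocalic Lenition: [tedafpos] → [tezafpos]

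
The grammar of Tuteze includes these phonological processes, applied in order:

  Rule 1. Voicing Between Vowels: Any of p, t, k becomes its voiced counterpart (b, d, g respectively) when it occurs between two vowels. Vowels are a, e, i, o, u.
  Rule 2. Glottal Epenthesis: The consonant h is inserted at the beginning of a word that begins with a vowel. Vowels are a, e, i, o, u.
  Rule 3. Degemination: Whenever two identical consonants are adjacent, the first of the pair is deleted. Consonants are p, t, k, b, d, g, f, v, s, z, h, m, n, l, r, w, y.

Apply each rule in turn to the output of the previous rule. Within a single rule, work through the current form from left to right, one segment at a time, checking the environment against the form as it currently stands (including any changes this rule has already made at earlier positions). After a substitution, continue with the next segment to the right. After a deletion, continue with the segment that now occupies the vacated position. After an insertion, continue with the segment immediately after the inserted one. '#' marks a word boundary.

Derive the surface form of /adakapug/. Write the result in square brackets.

Rule 1 Voicing Between Vowels: [adakapug] → [adagabug]
Rule 2 Glottal Epenthesis: [adagabug] → [hadagabug]
Rule 3 Degemination: no change — [hadagabug]

[hadagabug]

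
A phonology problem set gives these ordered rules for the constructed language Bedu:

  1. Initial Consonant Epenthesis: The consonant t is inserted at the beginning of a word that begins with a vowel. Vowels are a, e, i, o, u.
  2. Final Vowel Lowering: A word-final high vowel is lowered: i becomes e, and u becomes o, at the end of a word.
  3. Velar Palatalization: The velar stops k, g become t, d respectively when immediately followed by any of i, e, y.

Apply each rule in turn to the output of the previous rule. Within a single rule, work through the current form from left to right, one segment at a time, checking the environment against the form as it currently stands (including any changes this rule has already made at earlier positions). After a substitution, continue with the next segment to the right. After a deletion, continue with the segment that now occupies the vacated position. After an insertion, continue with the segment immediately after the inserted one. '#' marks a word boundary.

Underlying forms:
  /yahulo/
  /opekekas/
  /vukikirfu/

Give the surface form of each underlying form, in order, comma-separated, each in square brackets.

[yahulo], [topetekas], [vutitirfo]

/yahulo/:
  1 Initial Consonant Epenthesis: no change — [yahulo]
  2 Final Vowel Lowering: no change — [yahulo]
  3 Velar Palatalization: no change — [yahulo]
/opekekas/:
  1 Initial Consonant Epenthesis: [opekekas] → [topekekas]
  2 Final Vowel Lowering: no change — [topekekas]
  3 Velar Palatalization: [topekekas] → [topetekas]
/vukikirfu/:
  1 Initial Consonant Epenthesis: no change — [vukikirfu]
  2 Final Vowel Lowering: [vukikirfu] → [vukikirfo]
  3 Velar Palatalization: [vukikirfo] → [vutitirfo]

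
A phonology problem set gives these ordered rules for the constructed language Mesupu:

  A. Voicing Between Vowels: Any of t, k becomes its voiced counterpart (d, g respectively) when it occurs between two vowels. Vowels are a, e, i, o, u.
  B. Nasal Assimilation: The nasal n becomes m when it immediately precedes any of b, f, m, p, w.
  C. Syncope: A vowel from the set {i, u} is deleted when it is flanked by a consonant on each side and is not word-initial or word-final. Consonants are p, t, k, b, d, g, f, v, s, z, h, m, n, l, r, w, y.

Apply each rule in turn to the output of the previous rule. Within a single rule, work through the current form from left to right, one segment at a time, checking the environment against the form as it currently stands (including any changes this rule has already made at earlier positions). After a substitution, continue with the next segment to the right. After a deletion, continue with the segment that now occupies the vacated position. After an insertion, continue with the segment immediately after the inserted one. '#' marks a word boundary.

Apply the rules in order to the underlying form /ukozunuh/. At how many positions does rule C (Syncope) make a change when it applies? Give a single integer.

2

A Voicing Between Vowels: [ukozunuh] → [ugozunuh]
B Nasal Assimilation: no change — [ugozunuh]
C Syncope: [ugozunuh] → [ugoznh]
Rule C changed 2 position(s).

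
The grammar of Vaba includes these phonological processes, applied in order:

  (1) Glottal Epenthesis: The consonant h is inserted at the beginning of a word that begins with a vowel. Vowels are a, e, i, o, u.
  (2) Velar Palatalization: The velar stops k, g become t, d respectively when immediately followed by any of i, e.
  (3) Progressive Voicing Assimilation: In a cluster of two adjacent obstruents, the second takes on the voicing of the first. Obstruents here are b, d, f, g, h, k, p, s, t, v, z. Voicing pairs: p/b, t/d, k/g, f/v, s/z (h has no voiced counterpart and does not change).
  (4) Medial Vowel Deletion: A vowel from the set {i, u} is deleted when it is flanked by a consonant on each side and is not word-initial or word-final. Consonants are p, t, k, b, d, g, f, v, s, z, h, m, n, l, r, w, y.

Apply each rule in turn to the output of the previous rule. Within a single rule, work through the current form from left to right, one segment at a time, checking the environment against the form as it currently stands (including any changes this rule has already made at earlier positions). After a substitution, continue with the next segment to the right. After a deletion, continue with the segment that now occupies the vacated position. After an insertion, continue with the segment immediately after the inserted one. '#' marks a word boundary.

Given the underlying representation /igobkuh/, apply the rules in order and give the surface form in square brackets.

[hgobgh]

(1) Glottal Epenthesis: [igobkuh] → [higobkuh]
(2) Velar Palatalization: no change — [higobkuh]
(3) Progressive Voicing Assimilation: [higobkuh] → [higobguh]
(4) Medial Vowel Deletion: [higobguh] → [hgobgh]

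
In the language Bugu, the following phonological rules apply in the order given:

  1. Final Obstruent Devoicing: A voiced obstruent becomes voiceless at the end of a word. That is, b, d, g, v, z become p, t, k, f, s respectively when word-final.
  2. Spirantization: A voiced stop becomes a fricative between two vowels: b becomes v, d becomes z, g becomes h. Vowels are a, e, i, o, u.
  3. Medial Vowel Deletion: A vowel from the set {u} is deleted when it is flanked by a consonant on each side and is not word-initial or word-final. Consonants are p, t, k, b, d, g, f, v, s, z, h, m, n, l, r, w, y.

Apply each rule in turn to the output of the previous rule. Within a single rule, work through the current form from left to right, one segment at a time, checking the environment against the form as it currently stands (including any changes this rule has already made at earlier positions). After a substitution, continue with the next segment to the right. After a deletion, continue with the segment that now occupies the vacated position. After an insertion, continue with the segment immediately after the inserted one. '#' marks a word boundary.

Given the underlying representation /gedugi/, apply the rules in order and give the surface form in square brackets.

1 Final Obstruent Devoicing: no change — [gedugi]
2 Spirantization: [gedugi] → [gezuhi]
3 Medial Vowel Deletion: [gezuhi] → [gezhi]

[gezhi]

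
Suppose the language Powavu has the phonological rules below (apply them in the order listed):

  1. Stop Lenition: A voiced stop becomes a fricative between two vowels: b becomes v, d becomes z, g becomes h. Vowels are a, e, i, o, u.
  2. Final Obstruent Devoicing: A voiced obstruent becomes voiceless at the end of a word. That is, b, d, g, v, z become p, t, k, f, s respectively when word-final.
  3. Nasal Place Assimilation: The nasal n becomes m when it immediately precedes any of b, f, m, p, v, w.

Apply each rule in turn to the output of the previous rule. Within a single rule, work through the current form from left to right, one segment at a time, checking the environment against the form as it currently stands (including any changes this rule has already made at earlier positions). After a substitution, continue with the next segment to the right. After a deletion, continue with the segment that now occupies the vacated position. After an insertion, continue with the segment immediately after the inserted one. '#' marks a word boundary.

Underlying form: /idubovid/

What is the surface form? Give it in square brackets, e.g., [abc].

[izuvovit]

1 Stop Lenition: [idubovid] → [izuvovid]
2 Final Obstruent Devoicing: [izuvovid] → [izuvovit]
3 Nasal Place Assimilation: no change — [izuvovit]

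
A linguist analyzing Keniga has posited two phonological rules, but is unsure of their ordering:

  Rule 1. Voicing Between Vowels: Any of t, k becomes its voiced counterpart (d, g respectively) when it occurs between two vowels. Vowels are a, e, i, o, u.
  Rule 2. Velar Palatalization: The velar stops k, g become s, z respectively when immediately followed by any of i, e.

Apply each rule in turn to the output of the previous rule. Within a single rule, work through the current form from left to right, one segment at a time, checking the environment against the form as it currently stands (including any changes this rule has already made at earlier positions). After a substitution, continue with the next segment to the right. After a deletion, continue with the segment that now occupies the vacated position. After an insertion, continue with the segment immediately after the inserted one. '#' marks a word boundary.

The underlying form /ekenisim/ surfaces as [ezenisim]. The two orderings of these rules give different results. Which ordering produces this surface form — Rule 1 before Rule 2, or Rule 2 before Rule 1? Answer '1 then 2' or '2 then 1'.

1 then 2

Order 1 then 2:
  1 Voicing Between Vowels: [ekenisim] → [egenisim]
  2 Velar Palatalization: [egenisim] → [ezenisim]
  result: [ezenisim]
Order 2 then 1:
  2 Velar Palatalization: [ekenisim] → [esenisim]
  1 Voicing Between Vowels: no change — [esenisim]
  result: [esenisim]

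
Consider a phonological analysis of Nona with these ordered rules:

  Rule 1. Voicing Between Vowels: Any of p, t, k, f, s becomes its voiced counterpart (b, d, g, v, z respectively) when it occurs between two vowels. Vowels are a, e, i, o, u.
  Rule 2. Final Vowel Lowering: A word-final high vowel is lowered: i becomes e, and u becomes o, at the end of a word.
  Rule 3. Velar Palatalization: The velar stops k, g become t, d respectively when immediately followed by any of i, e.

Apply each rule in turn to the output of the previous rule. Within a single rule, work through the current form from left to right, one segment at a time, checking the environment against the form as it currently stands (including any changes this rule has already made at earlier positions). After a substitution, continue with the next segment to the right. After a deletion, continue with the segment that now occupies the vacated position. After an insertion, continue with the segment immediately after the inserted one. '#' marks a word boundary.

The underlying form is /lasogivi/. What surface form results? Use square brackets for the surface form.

Rule 1 Voicing Between Vowels: [lasogivi] → [lazogivi]
Rule 2 Final Vowel Lowering: [lazogivi] → [lazogive]
Rule 3 Velar Palatalization: [lazogive] → [lazodive]

[lazodive]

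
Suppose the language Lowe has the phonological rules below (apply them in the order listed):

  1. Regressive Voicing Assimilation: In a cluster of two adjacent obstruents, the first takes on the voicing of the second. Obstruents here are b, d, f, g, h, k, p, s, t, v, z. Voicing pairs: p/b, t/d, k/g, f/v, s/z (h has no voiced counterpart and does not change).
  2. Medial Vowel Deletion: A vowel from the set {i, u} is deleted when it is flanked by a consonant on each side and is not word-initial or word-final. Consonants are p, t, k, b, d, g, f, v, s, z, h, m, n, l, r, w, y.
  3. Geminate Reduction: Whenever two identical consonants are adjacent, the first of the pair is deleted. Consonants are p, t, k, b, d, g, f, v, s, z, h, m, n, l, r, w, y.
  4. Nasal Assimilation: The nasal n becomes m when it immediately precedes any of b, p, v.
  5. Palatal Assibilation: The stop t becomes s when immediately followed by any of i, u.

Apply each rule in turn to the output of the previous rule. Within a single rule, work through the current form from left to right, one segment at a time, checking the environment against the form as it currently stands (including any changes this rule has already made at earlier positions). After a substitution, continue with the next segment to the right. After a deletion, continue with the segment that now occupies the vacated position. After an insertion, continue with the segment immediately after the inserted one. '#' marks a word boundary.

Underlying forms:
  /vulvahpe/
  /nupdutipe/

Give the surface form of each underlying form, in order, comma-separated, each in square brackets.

[vlvahpe], [mbdtpe]

/vulvahpe/:
  1 Regressive Voicing Assimilation: no change — [vulvahpe]
  2 Medial Vowel Deletion: [vulvahpe] → [vlvahpe]
  3 Geminate Reduction: no change — [vlvahpe]
  4 Nasal Assimilation: no change — [vlvahpe]
  5 Palatal Assibilation: no change — [vlvahpe]
/nupdutipe/:
  1 Regressive Voicing Assimilation: [nupdutipe] → [nubdutipe]
  2 Medial Vowel Deletion: [nubdutipe] → [nbdtpe]
  3 Geminate Reduction: no change — [nbdtpe]
  4 Nasal Assimilation: [nbdtpe] → [mbdtpe]
  5 Palatal Assibilation: no change — [mbdtpe]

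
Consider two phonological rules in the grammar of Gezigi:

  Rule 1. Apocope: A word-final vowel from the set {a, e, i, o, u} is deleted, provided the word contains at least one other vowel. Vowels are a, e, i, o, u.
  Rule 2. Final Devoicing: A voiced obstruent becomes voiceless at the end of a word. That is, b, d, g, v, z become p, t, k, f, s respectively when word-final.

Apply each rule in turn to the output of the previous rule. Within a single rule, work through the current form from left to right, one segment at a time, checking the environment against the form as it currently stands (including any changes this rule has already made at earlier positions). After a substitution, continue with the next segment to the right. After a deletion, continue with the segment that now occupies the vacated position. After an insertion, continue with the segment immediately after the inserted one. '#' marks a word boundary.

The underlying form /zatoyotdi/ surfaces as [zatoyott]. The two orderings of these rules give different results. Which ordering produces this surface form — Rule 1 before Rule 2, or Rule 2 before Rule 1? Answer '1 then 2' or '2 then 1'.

Order 1 then 2:
  1 Apocope: [zatoyotdi] → [zatoyotd]
  2 Final Devoicing: [zatoyotd] → [zatoyott]
  result: [zatoyott]
Order 2 then 1:
  2 Final Devoicing: no change — [zatoyotdi]
  1 Apocope: [zatoyotdi] → [zatoyotd]
  result: [zatoyotd]

1 then 2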